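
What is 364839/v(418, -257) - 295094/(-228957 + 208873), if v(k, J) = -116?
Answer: -1823298893/582436 ≈ -3130.5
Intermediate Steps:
364839/v(418, -257) - 295094/(-228957 + 208873) = 364839/(-116) - 295094/(-228957 + 208873) = 364839*(-1/116) - 295094/(-20084) = -364839/116 - 295094*(-1/20084) = -364839/116 + 147547/10042 = -1823298893/582436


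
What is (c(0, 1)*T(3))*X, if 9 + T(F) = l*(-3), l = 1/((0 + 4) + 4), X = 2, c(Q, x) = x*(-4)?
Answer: 75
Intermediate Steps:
c(Q, x) = -4*x
l = ⅛ (l = 1/(4 + 4) = 1/8 = ⅛ ≈ 0.12500)
T(F) = -75/8 (T(F) = -9 + (⅛)*(-3) = -9 - 3/8 = -75/8)
(c(0, 1)*T(3))*X = (-4*1*(-75/8))*2 = -4*(-75/8)*2 = (75/2)*2 = 75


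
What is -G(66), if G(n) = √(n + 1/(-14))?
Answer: -√12922/14 ≈ -8.1196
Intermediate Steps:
G(n) = √(-1/14 + n) (G(n) = √(n - 1/14) = √(-1/14 + n))
-G(66) = -√(-14 + 196*66)/14 = -√(-14 + 12936)/14 = -√12922/14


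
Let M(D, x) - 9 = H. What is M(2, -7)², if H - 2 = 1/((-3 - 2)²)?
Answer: 76176/625 ≈ 121.88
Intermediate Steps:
H = 51/25 (H = 2 + 1/((-3 - 2)²) = 2 + 1/((-5)²) = 2 + 1/25 = 51/25 ≈ 2.0400)
M(D, x) = 276/25 (M(D, x) = 9 + 51/25 = 276/25)
M(2, -7)² = (276/25)² = 76176/625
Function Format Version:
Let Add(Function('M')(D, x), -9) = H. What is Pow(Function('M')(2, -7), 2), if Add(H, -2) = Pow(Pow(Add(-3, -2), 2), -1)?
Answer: Rational(76176, 625) ≈ 121.88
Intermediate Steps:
H = Rational(51, 25) (H = Add(2, Pow(Pow(Add(-3, -2), 2), -1)) = Add(2, Pow(Pow(-5, 2), -1)) = Add(2, Pow(25, -1)) = Add(2, Rational(1, 25)) = Rational(51, 25) ≈ 2.0400)
Function('M')(D, x) = Rational(276, 25) (Function('M')(D, x) = Add(9, Rational(51, 25)) = Rational(276, 25))
Pow(Function('M')(2, -7), 2) = Pow(Rational(276, 25), 2) = Rational(76176, 625)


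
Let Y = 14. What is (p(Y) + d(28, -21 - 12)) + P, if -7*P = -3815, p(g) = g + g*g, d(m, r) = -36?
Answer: 719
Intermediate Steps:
p(g) = g + g²
P = 545 (P = -⅐*(-3815) = 545)
(p(Y) + d(28, -21 - 12)) + P = (14*(1 + 14) - 36) + 545 = (14*15 - 36) + 545 = (210 - 36) + 545 = 174 + 545 = 719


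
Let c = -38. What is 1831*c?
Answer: -69578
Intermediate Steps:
1831*c = 1831*(-38) = -69578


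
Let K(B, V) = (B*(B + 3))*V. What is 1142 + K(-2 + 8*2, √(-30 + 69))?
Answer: 1142 + 238*√39 ≈ 2628.3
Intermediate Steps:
K(B, V) = B*V*(3 + B) (K(B, V) = (B*(3 + B))*V = B*V*(3 + B))
1142 + K(-2 + 8*2, √(-30 + 69)) = 1142 + (-2 + 8*2)*√(-30 + 69)*(3 + (-2 + 8*2)) = 1142 + (-2 + 16)*√39*(3 + (-2 + 16)) = 1142 + 14*√39*(3 + 14) = 1142 + 14*√39*17 = 1142 + 238*√39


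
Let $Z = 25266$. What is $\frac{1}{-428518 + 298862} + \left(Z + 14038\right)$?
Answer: $\frac{5095999423}{129656} \approx 39304.0$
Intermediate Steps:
$\frac{1}{-428518 + 298862} + \left(Z + 14038\right) = \frac{1}{-428518 + 298862} + \left(25266 + 14038\right) = \frac{1}{-129656} + 39304 = - \frac{1}{129656} + 39304 = \frac{5095999423}{129656}$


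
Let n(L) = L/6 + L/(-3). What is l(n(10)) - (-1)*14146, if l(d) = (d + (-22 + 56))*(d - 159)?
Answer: 80560/9 ≈ 8951.1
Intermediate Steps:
n(L) = -L/6 (n(L) = L*(⅙) + L*(-⅓) = L/6 - L/3 = -L/6)
l(d) = (-159 + d)*(34 + d) (l(d) = (d + 34)*(-159 + d) = (34 + d)*(-159 + d) = (-159 + d)*(34 + d))
l(n(10)) - (-1)*14146 = (-5406 + (-⅙*10)² - (-125)*10/6) - (-1)*14146 = (-5406 + (-5/3)² - 125*(-5/3)) - 1*(-14146) = (-5406 + 25/9 + 625/3) + 14146 = -46754/9 + 14146 = 80560/9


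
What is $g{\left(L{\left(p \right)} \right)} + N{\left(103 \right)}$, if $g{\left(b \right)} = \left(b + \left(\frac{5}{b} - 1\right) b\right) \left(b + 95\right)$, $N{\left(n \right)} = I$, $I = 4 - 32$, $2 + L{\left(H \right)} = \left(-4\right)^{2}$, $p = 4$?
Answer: $517$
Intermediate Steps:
$L{\left(H \right)} = 14$ ($L{\left(H \right)} = -2 + \left(-4\right)^{2} = -2 + 16 = 14$)
$I = -28$ ($I = 4 - 32 = -28$)
$N{\left(n \right)} = -28$
$g{\left(b \right)} = \left(95 + b\right) \left(b + b \left(-1 + \frac{5}{b}\right)\right)$ ($g{\left(b \right)} = \left(b + \left(-1 + \frac{5}{b}\right) b\right) \left(95 + b\right) = \left(b + b \left(-1 + \frac{5}{b}\right)\right) \left(95 + b\right) = \left(95 + b\right) \left(b + b \left(-1 + \frac{5}{b}\right)\right)$)
$g{\left(L{\left(p \right)} \right)} + N{\left(103 \right)} = \left(475 + 5 \cdot 14\right) - 28 = \left(475 + 70\right) - 28 = 545 - 28 = 517$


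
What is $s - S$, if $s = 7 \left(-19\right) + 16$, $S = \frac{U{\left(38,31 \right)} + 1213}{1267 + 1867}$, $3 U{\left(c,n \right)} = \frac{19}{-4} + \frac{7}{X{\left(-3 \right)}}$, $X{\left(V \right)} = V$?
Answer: $- \frac{13243991}{112824} \approx -117.39$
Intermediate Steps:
$U{\left(c,n \right)} = - \frac{85}{36}$ ($U{\left(c,n \right)} = \frac{\frac{19}{-4} + \frac{7}{-3}}{3} = \frac{19 \left(- \frac{1}{4}\right) + 7 \left(- \frac{1}{3}\right)}{3} = \frac{- \frac{19}{4} - \frac{7}{3}}{3} = \frac{1}{3} \left(- \frac{85}{12}\right) = - \frac{85}{36}$)
$S = \frac{43583}{112824}$ ($S = \frac{- \frac{85}{36} + 1213}{1267 + 1867} = \frac{43583}{36 \cdot 3134} = \frac{43583}{36} \cdot \frac{1}{3134} = \frac{43583}{112824} \approx 0.38629$)
$s = -117$ ($s = -133 + 16 = -117$)
$s - S = -117 - \frac{43583}{112824} = - \frac{13243991}{112824}$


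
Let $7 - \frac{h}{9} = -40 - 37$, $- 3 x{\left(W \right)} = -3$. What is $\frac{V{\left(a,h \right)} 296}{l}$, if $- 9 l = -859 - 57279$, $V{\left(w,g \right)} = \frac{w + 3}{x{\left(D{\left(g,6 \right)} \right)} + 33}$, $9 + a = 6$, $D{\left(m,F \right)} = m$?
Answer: $0$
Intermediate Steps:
$x{\left(W \right)} = 1$ ($x{\left(W \right)} = \left(- \frac{1}{3}\right) \left(-3\right) = 1$)
$h = 756$ ($h = 63 - 9 \left(-40 - 37\right) = 63 - -693 = 63 + 693 = 756$)
$a = -3$ ($a = -9 + 6 = -3$)
$V{\left(w,g \right)} = \frac{3}{34} + \frac{w}{34}$ ($V{\left(w,g \right)} = \frac{w + 3}{1 + 33} = \frac{3 + w}{34} = \left(3 + w\right) \frac{1}{34} = \frac{3}{34} + \frac{w}{34}$)
$l = \frac{58138}{9}$ ($l = - \frac{-859 - 57279}{9} = \left(- \frac{1}{9}\right) \left(-58138\right) = \frac{58138}{9} \approx 6459.8$)
$\frac{V{\left(a,h \right)} 296}{l} = \frac{\left(\frac{3}{34} + \frac{1}{34} \left(-3\right)\right) 296}{\frac{58138}{9}} = \left(\frac{3}{34} - \frac{3}{34}\right) 296 \cdot \frac{9}{58138} = 0 \cdot 296 \cdot \frac{9}{58138} = 0 \cdot \frac{9}{58138} = 0$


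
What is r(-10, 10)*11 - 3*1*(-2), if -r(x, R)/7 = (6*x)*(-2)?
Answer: -9234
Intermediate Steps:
r(x, R) = 84*x (r(x, R) = -7*6*x*(-2) = -(-84)*x = 84*x)
r(-10, 10)*11 - 3*1*(-2) = (84*(-10))*11 - 3*1*(-2) = -840*11 - 3*(-2) = -9240 + 6 = -9234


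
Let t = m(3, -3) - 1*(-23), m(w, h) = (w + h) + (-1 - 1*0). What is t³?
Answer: 10648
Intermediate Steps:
m(w, h) = -1 + h + w (m(w, h) = (h + w) + (-1 + 0) = (h + w) - 1 = -1 + h + w)
t = 22 (t = (-1 - 3 + 3) - 1*(-23) = -1 + 23 = 22)
t³ = 22³ = 10648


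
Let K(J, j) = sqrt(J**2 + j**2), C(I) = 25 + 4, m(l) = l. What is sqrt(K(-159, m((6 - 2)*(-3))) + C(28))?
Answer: sqrt(29 + 15*sqrt(113)) ≈ 13.728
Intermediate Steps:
C(I) = 29
sqrt(K(-159, m((6 - 2)*(-3))) + C(28)) = sqrt(sqrt((-159)**2 + ((6 - 2)*(-3))**2) + 29) = sqrt(sqrt(25281 + (4*(-3))**2) + 29) = sqrt(sqrt(25281 + (-12)**2) + 29) = sqrt(sqrt(25281 + 144) + 29) = sqrt(sqrt(25425) + 29) = sqrt(15*sqrt(113) + 29) = sqrt(29 + 15*sqrt(113))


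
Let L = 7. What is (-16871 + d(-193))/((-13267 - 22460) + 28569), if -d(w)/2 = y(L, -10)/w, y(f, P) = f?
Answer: 1085363/460498 ≈ 2.3569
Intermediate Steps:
d(w) = -14/w
(-16871 + d(-193))/((-13267 - 22460) + 28569) = (-16871 - 14/(-193))/((-13267 - 22460) + 28569) = (-16871 - 14*(-1/193))/(-35727 + 28569) = (-16871 + 14/193)/(-7158) = -3256089/193*(-1/7158) = 1085363/460498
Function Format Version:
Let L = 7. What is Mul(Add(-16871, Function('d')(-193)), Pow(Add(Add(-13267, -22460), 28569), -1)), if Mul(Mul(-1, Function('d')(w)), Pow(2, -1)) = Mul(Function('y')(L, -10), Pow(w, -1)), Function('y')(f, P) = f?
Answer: Rational(1085363, 460498) ≈ 2.3569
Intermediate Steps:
Function('d')(w) = Mul(-14, Pow(w, -1)) (Function('d')(w) = Mul(-2, Mul(7, Pow(w, -1))) = Mul(-14, Pow(w, -1)))
Mul(Add(-16871, Function('d')(-193)), Pow(Add(Add(-13267, -22460), 28569), -1)) = Mul(Add(-16871, Mul(-14, Pow(-193, -1))), Pow(Add(Add(-13267, -22460), 28569), -1)) = Mul(Add(-16871, Mul(-14, Rational(-1, 193))), Pow(Add(-35727, 28569), -1)) = Mul(Add(-16871, Rational(14, 193)), Pow(-7158, -1)) = Mul(Rational(-3256089, 193), Rational(-1, 7158)) = Rational(1085363, 460498)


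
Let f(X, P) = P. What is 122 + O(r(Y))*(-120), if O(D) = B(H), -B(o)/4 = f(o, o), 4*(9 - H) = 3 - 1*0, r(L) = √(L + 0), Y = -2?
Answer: 4082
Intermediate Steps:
r(L) = √L
H = 33/4 (H = 9 - (3 - 1*0)/4 = 9 - (3 + 0)/4 = 9 - ¼*3 = 9 - ¾ = 33/4 ≈ 8.2500)
B(o) = -4*o
O(D) = -33 (O(D) = -4*33/4 = -33)
122 + O(r(Y))*(-120) = 122 - 33*(-120) = 122 + 3960 = 4082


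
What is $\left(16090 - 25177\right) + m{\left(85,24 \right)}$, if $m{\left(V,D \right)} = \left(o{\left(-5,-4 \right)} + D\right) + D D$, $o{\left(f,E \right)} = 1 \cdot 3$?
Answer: $-8484$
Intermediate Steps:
$o{\left(f,E \right)} = 3$
$m{\left(V,D \right)} = 3 + D + D^{2}$ ($m{\left(V,D \right)} = \left(3 + D\right) + D D = \left(3 + D\right) + D^{2} = 3 + D + D^{2}$)
$\left(16090 - 25177\right) + m{\left(85,24 \right)} = \left(16090 - 25177\right) + \left(3 + 24 + 24^{2}\right) = -9087 + \left(3 + 24 + 576\right) = -9087 + 603 = -8484$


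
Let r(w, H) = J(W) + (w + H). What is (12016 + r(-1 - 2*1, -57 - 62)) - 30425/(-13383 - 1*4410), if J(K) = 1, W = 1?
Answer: 211678160/17793 ≈ 11897.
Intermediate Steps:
r(w, H) = 1 + H + w (r(w, H) = 1 + (w + H) = 1 + (H + w) = 1 + H + w)
(12016 + r(-1 - 2*1, -57 - 62)) - 30425/(-13383 - 1*4410) = (12016 + (1 + (-57 - 62) + (-1 - 2*1))) - 30425/(-13383 - 1*4410) = (12016 + (1 - 119 + (-1 - 2))) - 30425/(-13383 - 4410) = (12016 + (1 - 119 - 3)) - 30425/(-17793) = (12016 - 121) - 30425*(-1/17793) = 11895 + 30425/17793 = 211678160/17793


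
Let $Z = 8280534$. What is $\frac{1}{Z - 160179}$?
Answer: $\frac{1}{8120355} \approx 1.2315 \cdot 10^{-7}$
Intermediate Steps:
$\frac{1}{Z - 160179} = \frac{1}{8280534 - 160179} = \frac{1}{8120355}$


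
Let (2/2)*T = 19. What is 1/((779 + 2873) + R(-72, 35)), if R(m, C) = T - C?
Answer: 1/3636 ≈ 0.00027503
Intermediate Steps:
T = 19
R(m, C) = 19 - C
1/((779 + 2873) + R(-72, 35)) = 1/((779 + 2873) + (19 - 1*35)) = 1/(3652 + (19 - 35)) = 1/(3652 - 16) = 1/3636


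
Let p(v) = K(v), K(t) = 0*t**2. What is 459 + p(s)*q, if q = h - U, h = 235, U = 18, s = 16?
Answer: 459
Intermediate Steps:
K(t) = 0
p(v) = 0
q = 217 (q = 235 - 1*18 = 235 - 18 = 217)
459 + p(s)*q = 459 + 0*217 = 459 + 0 = 459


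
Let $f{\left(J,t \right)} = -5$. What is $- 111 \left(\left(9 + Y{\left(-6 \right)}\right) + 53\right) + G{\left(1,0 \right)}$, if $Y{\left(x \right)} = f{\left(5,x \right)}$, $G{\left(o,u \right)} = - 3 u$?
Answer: $-6327$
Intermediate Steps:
$Y{\left(x \right)} = -5$
$- 111 \left(\left(9 + Y{\left(-6 \right)}\right) + 53\right) + G{\left(1,0 \right)} = - 111 \left(\left(9 - 5\right) + 53\right) - 0 = - 111 \left(4 + 53\right) + 0 = \left(-111\right) 57 + 0 = -6327 + 0 = -6327$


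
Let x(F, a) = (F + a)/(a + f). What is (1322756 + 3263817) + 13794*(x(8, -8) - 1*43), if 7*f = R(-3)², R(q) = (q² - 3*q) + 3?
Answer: 3993431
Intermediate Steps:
R(q) = 3 + q² - 3*q
f = 63 (f = (3 + (-3)² - 3*(-3))²/7 = (3 + 9 + 9)²/7 = (⅐)*21² = (⅐)*441 = 63)
x(F, a) = (F + a)/(63 + a) (x(F, a) = (F + a)/(a + 63) = (F + a)/(63 + a))
(1322756 + 3263817) + 13794*(x(8, -8) - 1*43) = (1322756 + 3263817) + 13794*((8 - 8)/(63 - 8) - 1*43) = 4586573 + 13794*(0/55 - 43) = 4586573 + 13794*((1/55)*0 - 43) = 4586573 + 13794*(0 - 43) = 4586573 + 13794*(-43) = 4586573 - 593142 = 3993431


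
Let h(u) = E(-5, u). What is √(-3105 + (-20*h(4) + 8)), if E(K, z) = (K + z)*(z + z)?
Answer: I*√2937 ≈ 54.194*I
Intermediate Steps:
E(K, z) = 2*z*(K + z) (E(K, z) = (K + z)*(2*z) = 2*z*(K + z))
h(u) = 2*u*(-5 + u)
√(-3105 + (-20*h(4) + 8)) = √(-3105 + (-40*4*(-5 + 4) + 8)) = √(-3105 + (-40*4*(-1) + 8)) = √(-3105 + (-20*(-8) + 8)) = √(-3105 + (160 + 8)) = √(-3105 + 168) = √(-2937) = I*√2937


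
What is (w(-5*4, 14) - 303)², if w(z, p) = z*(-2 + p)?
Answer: 294849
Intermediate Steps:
(w(-5*4, 14) - 303)² = ((-5*4)*(-2 + 14) - 303)² = (-20*12 - 303)² = (-240 - 303)² = (-543)² = 294849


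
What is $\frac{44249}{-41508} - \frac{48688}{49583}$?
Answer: $- \frac{23547149}{11497716} \approx -2.048$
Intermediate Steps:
$\frac{44249}{-41508} - \frac{48688}{49583} = 44249 \left(- \frac{1}{41508}\right) - \frac{272}{277} = - \frac{44249}{41508} - \frac{272}{277} = - \frac{23547149}{11497716}$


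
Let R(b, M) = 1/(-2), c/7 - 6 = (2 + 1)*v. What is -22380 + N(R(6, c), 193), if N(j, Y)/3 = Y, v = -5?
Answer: -21801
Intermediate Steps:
c = -63 (c = 42 + 7*((2 + 1)*(-5)) = 42 + 7*(3*(-5)) = 42 + 7*(-15) = 42 - 105 = -63)
R(b, M) = -1/2
N(j, Y) = 3*Y
-22380 + N(R(6, c), 193) = -22380 + 3*193 = -22380 + 579 = -21801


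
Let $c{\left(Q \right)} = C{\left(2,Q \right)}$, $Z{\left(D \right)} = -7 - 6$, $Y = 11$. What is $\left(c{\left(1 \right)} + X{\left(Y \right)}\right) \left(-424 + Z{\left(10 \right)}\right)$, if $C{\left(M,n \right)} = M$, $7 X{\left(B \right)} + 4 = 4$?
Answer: $-874$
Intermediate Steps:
$X{\left(B \right)} = 0$ ($X{\left(B \right)} = - \frac{4}{7} + \frac{1}{7} \cdot 4 = - \frac{4}{7} + \frac{4}{7} = 0$)
$Z{\left(D \right)} = -13$
$c{\left(Q \right)} = 2$
$\left(c{\left(1 \right)} + X{\left(Y \right)}\right) \left(-424 + Z{\left(10 \right)}\right) = \left(2 + 0\right) \left(-424 - 13\right) = 2 \left(-437\right) = -874$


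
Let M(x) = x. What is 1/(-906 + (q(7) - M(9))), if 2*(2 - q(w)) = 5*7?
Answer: -2/1861 ≈ -0.0010747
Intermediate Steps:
q(w) = -31/2 (q(w) = 2 - 5*7/2 = 2 - 1/2*35 = 2 - 35/2 = -31/2)
1/(-906 + (q(7) - M(9))) = 1/(-906 + (-31/2 - 1*9)) = 1/(-906 + (-31/2 - 9)) = 1/(-906 - 49/2) = 1/(-1861/2) = -2/1861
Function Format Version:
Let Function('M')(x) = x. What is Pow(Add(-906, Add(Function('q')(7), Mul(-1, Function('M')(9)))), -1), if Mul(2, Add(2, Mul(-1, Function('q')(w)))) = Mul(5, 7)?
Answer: Rational(-2, 1861) ≈ -0.0010747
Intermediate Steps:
Function('q')(w) = Rational(-31, 2) (Function('q')(w) = Add(2, Mul(Rational(-1, 2), Mul(5, 7))) = Add(2, Mul(Rational(-1, 2), 35)) = Add(2, Rational(-35, 2)) = Rational(-31, 2))
Pow(Add(-906, Add(Function('q')(7), Mul(-1, Function('M')(9)))), -1) = Pow(Add(-906, Add(Rational(-31, 2), Mul(-1, 9))), -1) = Pow(Add(-906, Add(Rational(-31, 2), -9)), -1) = Pow(Add(-906, Rational(-49, 2)), -1) = Pow(Rational(-1861, 2), -1) = Rational(-2, 1861)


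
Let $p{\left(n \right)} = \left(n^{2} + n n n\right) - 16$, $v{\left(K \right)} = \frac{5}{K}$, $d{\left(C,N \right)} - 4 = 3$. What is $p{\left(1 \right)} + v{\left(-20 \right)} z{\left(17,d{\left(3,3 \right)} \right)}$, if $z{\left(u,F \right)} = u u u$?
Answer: $- \frac{4969}{4} \approx -1242.3$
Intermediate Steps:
$d{\left(C,N \right)} = 7$ ($d{\left(C,N \right)} = 4 + 3 = 7$)
$p{\left(n \right)} = -16 + n^{2} + n^{3}$ ($p{\left(n \right)} = \left(n^{2} + n^{2} n\right) - 16 = \left(n^{2} + n^{3}\right) - 16 = -16 + n^{2} + n^{3}$)
$z{\left(u,F \right)} = u^{3}$ ($z{\left(u,F \right)} = u^{2} u = u^{3}$)
$p{\left(1 \right)} + v{\left(-20 \right)} z{\left(17,d{\left(3,3 \right)} \right)} = \left(-16 + 1^{2} + 1^{3}\right) + \frac{5}{-20} \cdot 17^{3} = \left(-16 + 1 + 1\right) + 5 \left(- \frac{1}{20}\right) 4913 = -14 - \frac{4913}{4} = - \frac{4969}{4}$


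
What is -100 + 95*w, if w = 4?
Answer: 280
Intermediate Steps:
-100 + 95*w = -100 + 95*4 = -100 + 380 = 280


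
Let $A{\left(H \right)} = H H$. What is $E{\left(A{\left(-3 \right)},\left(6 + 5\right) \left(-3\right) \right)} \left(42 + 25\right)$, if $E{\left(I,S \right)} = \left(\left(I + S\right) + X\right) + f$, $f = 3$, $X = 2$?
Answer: $-1273$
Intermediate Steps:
$A{\left(H \right)} = H^{2}$
$E{\left(I,S \right)} = 5 + I + S$ ($E{\left(I,S \right)} = \left(\left(I + S\right) + 2\right) + 3 = \left(2 + I + S\right) + 3 = 5 + I + S$)
$E{\left(A{\left(-3 \right)},\left(6 + 5\right) \left(-3\right) \right)} \left(42 + 25\right) = \left(5 + \left(-3\right)^{2} + \left(6 + 5\right) \left(-3\right)\right) \left(42 + 25\right) = \left(5 + 9 + 11 \left(-3\right)\right) 67 = \left(5 + 9 - 33\right) 67 = \left(-19\right) 67 = -1273$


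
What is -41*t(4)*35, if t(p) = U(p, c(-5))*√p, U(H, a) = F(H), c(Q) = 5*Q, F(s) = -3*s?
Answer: 34440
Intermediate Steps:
U(H, a) = -3*H
t(p) = -3*p^(3/2) (t(p) = (-3*p)*√p = -3*p^(3/2))
-41*t(4)*35 = -(-123)*4^(3/2)*35 = -(-123)*8*35 = -41*(-24)*35 = 984*35 = 34440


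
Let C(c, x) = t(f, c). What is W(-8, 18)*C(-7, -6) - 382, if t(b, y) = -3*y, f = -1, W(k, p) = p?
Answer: -4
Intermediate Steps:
C(c, x) = -3*c
W(-8, 18)*C(-7, -6) - 382 = 18*(-3*(-7)) - 382 = 18*21 - 382 = 378 - 382 = -4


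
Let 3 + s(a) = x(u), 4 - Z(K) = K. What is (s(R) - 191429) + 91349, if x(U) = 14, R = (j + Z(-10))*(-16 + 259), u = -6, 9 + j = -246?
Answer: -100069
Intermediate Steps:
j = -255 (j = -9 - 246 = -255)
Z(K) = 4 - K
R = -58563 (R = (-255 + (4 - 1*(-10)))*(-16 + 259) = (-255 + (4 + 10))*243 = (-255 + 14)*243 = -241*243 = -58563)
s(a) = 11 (s(a) = -3 + 14 = 11)
(s(R) - 191429) + 91349 = (11 - 191429) + 91349 = -191418 + 91349 = -100069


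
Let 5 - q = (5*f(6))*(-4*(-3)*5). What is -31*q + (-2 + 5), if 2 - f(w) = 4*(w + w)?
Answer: -427952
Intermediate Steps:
f(w) = 2 - 8*w (f(w) = 2 - 4*(w + w) = 2 - 4*2*w = 2 - 8*w)
q = 13805 (q = 5 - 5*(2 - 8*6)*-4*(-3)*5 = 5 - 5*(2 - 48)*12*5 = 5 - 5*(-46)*60 = 5 - (-230)*60 = 5 - 1*(-13800) = 5 + 13800 = 13805)
-31*q + (-2 + 5) = -31*13805 + (-2 + 5) = -427955 + 3 = -427952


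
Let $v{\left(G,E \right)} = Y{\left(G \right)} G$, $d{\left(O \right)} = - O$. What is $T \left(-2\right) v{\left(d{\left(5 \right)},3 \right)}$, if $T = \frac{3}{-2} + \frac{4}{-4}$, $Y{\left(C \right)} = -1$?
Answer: $25$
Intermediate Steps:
$v{\left(G,E \right)} = - G$
$T = - \frac{5}{2}$ ($T = 3 \left(- \frac{1}{2}\right) + 4 \left(- \frac{1}{4}\right) = - \frac{3}{2} - 1 = - \frac{5}{2} \approx -2.5$)
$T \left(-2\right) v{\left(d{\left(5 \right)},3 \right)} = \left(- \frac{5}{2}\right) \left(-2\right) \left(- \left(-1\right) 5\right) = 5 \left(\left(-1\right) \left(-5\right)\right) = 5 \cdot 5 = 25$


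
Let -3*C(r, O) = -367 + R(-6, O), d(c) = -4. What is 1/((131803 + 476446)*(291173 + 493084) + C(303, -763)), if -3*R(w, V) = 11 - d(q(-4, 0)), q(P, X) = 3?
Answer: 1/477023536117 ≈ 2.0963e-12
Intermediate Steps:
R(w, V) = -5 (R(w, V) = -(11 - 1*(-4))/3 = -(11 + 4)/3 = -⅓*15 = -5)
C(r, O) = 124 (C(r, O) = -(-367 - 5)/3 = -⅓*(-372) = 124)
1/((131803 + 476446)*(291173 + 493084) + C(303, -763)) = 1/((131803 + 476446)*(291173 + 493084) + 124) = 1/(608249*784257 + 124) = 1/(477023535993 + 124) = 1/477023536117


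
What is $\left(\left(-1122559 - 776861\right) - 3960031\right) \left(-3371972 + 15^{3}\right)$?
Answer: $19738129060247$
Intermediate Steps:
$\left(\left(-1122559 - 776861\right) - 3960031\right) \left(-3371972 + 15^{3}\right) = \left(-1899420 - 3960031\right) \left(-3371972 + 3375\right) = \left(-5859451\right) \left(-3368597\right) = 19738129060247$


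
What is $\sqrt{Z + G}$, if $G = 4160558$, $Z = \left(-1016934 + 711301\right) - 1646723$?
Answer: $\sqrt{2208202} \approx 1486.0$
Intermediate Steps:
$Z = -1952356$ ($Z = -305633 - 1646723 = -1952356$)
$\sqrt{Z + G} = \sqrt{-1952356 + 4160558} = \sqrt{2208202}$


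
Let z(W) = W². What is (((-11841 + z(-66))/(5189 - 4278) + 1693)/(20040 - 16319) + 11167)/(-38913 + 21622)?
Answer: -37855777615/58613567821 ≈ -0.64585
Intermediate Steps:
(((-11841 + z(-66))/(5189 - 4278) + 1693)/(20040 - 16319) + 11167)/(-38913 + 21622) = (((-11841 + (-66)²)/(5189 - 4278) + 1693)/(20040 - 16319) + 11167)/(-38913 + 21622) = (((-11841 + 4356)/911 + 1693)/3721 + 11167)/(-17291) = ((-7485*1/911 + 1693)*(1/3721) + 11167)*(-1/17291) = ((-7485/911 + 1693)*(1/3721) + 11167)*(-1/17291) = ((1534838/911)*(1/3721) + 11167)*(-1/17291) = (1534838/3389831 + 11167)*(-1/17291) = (37855777615/3389831)*(-1/17291) = -37855777615/58613567821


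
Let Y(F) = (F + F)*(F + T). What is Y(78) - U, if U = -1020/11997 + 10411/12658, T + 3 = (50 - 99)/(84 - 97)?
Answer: 621973144627/50619342 ≈ 12287.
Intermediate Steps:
T = 10/13 (T = -3 + (50 - 99)/(84 - 97) = -3 - 49/(-13) = -3 - 49*(-1/13) = -3 + 49/13 = 10/13 ≈ 0.76923)
Y(F) = 2*F*(10/13 + F) (Y(F) = (F + F)*(F + 10/13) = (2*F)*(10/13 + F) = 2*F*(10/13 + F))
U = 37329869/50619342 (U = -1020*1/11997 + 10411*(1/12658) = -340/3999 + 10411/12658 = 37329869/50619342 ≈ 0.73746)
Y(78) - U = (2/13)*78*(10 + 13*78) - 1*37329869/50619342 = (2/13)*78*(10 + 1014) - 37329869/50619342 = (2/13)*78*1024 - 37329869/50619342 = 12288 - 37329869/50619342 = 621973144627/50619342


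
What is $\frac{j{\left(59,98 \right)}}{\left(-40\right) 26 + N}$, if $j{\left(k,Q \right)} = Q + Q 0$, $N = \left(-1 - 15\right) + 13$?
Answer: $- \frac{14}{149} \approx -0.09396$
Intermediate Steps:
$N = -3$ ($N = -16 + 13 = -3$)
$j{\left(k,Q \right)} = Q$ ($j{\left(k,Q \right)} = Q + 0 = Q$)
$\frac{j{\left(59,98 \right)}}{\left(-40\right) 26 + N} = \frac{98}{\left(-40\right) 26 - 3} = \frac{98}{-1040 - 3} = \frac{98}{-1043} = 98 \left(- \frac{1}{1043}\right) = - \frac{14}{149}$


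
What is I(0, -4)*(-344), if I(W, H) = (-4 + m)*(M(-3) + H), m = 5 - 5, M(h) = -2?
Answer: -8256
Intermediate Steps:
m = 0
I(W, H) = 8 - 4*H (I(W, H) = (-4 + 0)*(-2 + H) = -4*(-2 + H) = 8 - 4*H)
I(0, -4)*(-344) = (8 - 4*(-4))*(-344) = (8 + 16)*(-344) = 24*(-344) = -8256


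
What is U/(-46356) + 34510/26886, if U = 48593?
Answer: 16293009/69240412 ≈ 0.23531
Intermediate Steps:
U/(-46356) + 34510/26886 = 48593/(-46356) + 34510/26886 = 48593*(-1/46356) + 34510*(1/26886) = -48593/46356 + 17255/13443 = 16293009/69240412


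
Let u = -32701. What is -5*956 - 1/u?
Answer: -156310779/32701 ≈ -4780.0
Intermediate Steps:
-5*956 - 1/u = -5*956 - 1/(-32701) = -4780 - 1*(-1/32701) = -4780 + 1/32701 = -156310779/32701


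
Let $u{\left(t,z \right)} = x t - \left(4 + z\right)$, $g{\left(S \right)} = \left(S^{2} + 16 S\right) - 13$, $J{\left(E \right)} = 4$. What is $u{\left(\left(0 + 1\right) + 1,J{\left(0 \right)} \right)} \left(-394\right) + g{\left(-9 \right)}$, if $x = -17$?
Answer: $16472$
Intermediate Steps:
$g{\left(S \right)} = -13 + S^{2} + 16 S$
$u{\left(t,z \right)} = -4 - z - 17 t$ ($u{\left(t,z \right)} = - 17 t - \left(4 + z\right) = -4 - z - 17 t$)
$u{\left(\left(0 + 1\right) + 1,J{\left(0 \right)} \right)} \left(-394\right) + g{\left(-9 \right)} = \left(-4 - 4 - 17 \left(\left(0 + 1\right) + 1\right)\right) \left(-394\right) + \left(-13 + \left(-9\right)^{2} + 16 \left(-9\right)\right) = \left(-4 - 4 - 17 \left(1 + 1\right)\right) \left(-394\right) - 76 = \left(-4 - 4 - 34\right) \left(-394\right) - 76 = \left(-42\right) \left(-394\right) - 76 = 16548 - 76 = 16472$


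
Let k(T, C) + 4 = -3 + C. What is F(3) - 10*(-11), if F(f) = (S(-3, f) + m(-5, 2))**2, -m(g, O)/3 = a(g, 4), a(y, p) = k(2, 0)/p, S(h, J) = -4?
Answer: 1785/16 ≈ 111.56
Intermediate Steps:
k(T, C) = -7 + C (k(T, C) = -4 + (-3 + C) = -7 + C)
a(y, p) = -7/p (a(y, p) = (-7 + 0)/p = -7/p)
m(g, O) = 21/4 (m(g, O) = -(-21)/4 = -3*(-7/4) = 21/4)
F(f) = 25/16 (F(f) = (-4 + 21/4)**2 = (5/4)**2 = 25/16)
F(3) - 10*(-11) = 25/16 - 10*(-11) = 25/16 + 110 = 1785/16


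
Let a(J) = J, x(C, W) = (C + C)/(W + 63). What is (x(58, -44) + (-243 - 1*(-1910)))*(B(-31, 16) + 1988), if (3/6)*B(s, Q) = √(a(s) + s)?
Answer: 63196532/19 + 63578*I*√62/19 ≈ 3.3261e+6 + 26348.0*I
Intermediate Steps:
x(C, W) = 2*C/(63 + W) (x(C, W) = (2*C)/(63 + W) = 2*C/(63 + W))
B(s, Q) = 2*√2*√s (B(s, Q) = 2*√(s + s) = 2*√(2*s) = 2*(√2*√s) = 2*√2*√s)
(x(58, -44) + (-243 - 1*(-1910)))*(B(-31, 16) + 1988) = (2*58/(63 - 44) + (-243 - 1*(-1910)))*(2*√2*√(-31) + 1988) = (2*58/19 + (-243 + 1910))*(2*√2*(I*√31) + 1988) = (2*58*(1/19) + 1667)*(2*I*√62 + 1988) = (116/19 + 1667)*(1988 + 2*I*√62) = 31789*(1988 + 2*I*√62)/19 = 63196532/19 + 63578*I*√62/19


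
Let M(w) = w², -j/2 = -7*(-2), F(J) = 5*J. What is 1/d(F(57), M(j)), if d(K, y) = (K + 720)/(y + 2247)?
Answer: 3031/1005 ≈ 3.0159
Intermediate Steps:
j = -28 (j = -(-14)*(-2) = -2*14 = -28)
d(K, y) = (720 + K)/(2247 + y)
1/d(F(57), M(j)) = 1/((720 + 5*57)/(2247 + (-28)²)) = 1/((720 + 285)/(2247 + 784)) = 1/(1005/3031) = 3031/1005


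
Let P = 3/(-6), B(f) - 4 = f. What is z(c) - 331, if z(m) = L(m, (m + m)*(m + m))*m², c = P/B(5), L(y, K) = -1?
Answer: -107245/324 ≈ -331.00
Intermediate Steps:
B(f) = 4 + f
P = -½ (P = 3*(-⅙) = -½ ≈ -0.50000)
c = -1/18 (c = -1/(2*(4 + 5)) = -½/9 = -½*⅑ = -1/18 ≈ -0.055556)
z(m) = -m²
z(c) - 331 = -(-1/18)² - 331 = -1*1/324 - 331 = -1/324 - 331 = -107245/324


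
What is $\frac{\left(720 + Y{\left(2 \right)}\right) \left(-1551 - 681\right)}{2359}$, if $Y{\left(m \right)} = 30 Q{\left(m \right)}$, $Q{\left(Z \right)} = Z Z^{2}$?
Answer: $- \frac{2142720}{2359} \approx -908.32$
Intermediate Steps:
$Q{\left(Z \right)} = Z^{3}$
$Y{\left(m \right)} = 30 m^{3}$
$\frac{\left(720 + Y{\left(2 \right)}\right) \left(-1551 - 681\right)}{2359} = \frac{\left(720 + 30 \cdot 2^{3}\right) \left(-1551 - 681\right)}{2359} = \left(720 + 30 \cdot 8\right) \left(-2232\right) \frac{1}{2359} = \left(720 + 240\right) \left(-2232\right) \frac{1}{2359} = 960 \left(-2232\right) \frac{1}{2359} = \left(-2142720\right) \frac{1}{2359} = - \frac{2142720}{2359}$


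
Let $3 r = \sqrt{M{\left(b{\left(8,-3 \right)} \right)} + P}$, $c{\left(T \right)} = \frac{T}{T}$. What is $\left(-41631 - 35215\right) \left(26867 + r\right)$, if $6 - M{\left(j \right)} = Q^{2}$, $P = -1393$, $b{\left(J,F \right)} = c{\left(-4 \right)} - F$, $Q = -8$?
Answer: $-2064621482 - \frac{76846 i \sqrt{1451}}{3} \approx -2.0646 \cdot 10^{9} - 9.7574 \cdot 10^{5} i$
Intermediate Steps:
$c{\left(T \right)} = 1$
$b{\left(J,F \right)} = 1 - F$
$M{\left(j \right)} = -58$ ($M{\left(j \right)} = 6 - \left(-8\right)^{2} = 6 - 64 = -58$)
$r = \frac{i \sqrt{1451}}{3}$ ($r = \frac{\sqrt{-58 - 1393}}{3} = \frac{\sqrt{-1451}}{3} = \frac{i \sqrt{1451}}{3} \approx 12.697 i$)
$\left(-41631 - 35215\right) \left(26867 + r\right) = \left(-41631 - 35215\right) \left(26867 + \frac{i \sqrt{1451}}{3}\right) = - 76846 \left(26867 + \frac{i \sqrt{1451}}{3}\right) = -2064621482 - \frac{76846 i \sqrt{1451}}{3}$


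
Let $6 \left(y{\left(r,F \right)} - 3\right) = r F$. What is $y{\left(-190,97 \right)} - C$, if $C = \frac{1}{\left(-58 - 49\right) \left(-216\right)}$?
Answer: $- \frac{70923025}{23112} \approx -3068.7$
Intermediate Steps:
$C = \frac{1}{23112}$ ($C = \frac{1}{\left(-107\right) \left(-216\right)} = \frac{1}{23112} \approx 4.3268 \cdot 10^{-5}$)
$y{\left(r,F \right)} = 3 + \frac{F r}{6}$ ($y{\left(r,F \right)} = 3 + \frac{r F}{6} = 3 + \frac{F r}{6}$)
$y{\left(-190,97 \right)} - C = \left(3 + \frac{1}{6} \cdot 97 \left(-190\right)\right) - \frac{1}{23112} = \left(3 - \frac{9215}{3}\right) - \frac{1}{23112} = - \frac{9206}{3} - \frac{1}{23112} = - \frac{70923025}{23112}$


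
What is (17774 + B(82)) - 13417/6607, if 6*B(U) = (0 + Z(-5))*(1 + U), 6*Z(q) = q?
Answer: 4224356531/237852 ≈ 17760.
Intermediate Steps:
Z(q) = q/6
B(U) = -5/36 - 5*U/36 (B(U) = ((0 + (1/6)*(-5))*(1 + U))/6 = ((0 - 5/6)*(1 + U))/6 = (-5*(1 + U)/6)/6 = (-5/6 - 5*U/6)/6 = -5/36 - 5*U/36)
(17774 + B(82)) - 13417/6607 = (17774 + (-5/36 - 5/36*82)) - 13417/6607 = (17774 + (-5/36 - 205/18)) - 13417*1/6607 = (17774 - 415/36) - 13417/6607 = 639449/36 - 13417/6607 = 4224356531/237852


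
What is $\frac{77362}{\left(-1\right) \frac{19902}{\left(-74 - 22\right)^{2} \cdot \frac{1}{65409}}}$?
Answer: $- \frac{39609344}{72320551} \approx -0.54769$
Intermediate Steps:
$\frac{77362}{\left(-1\right) \frac{19902}{\left(-74 - 22\right)^{2} \cdot \frac{1}{65409}}} = \frac{77362}{\left(-1\right) \frac{19902}{\left(-96\right)^{2} \cdot \frac{1}{65409}}} = \frac{77362}{\left(-1\right) \frac{19902}{9216 \cdot \frac{1}{65409}}} = \frac{77362}{\left(-1\right) \frac{19902}{\frac{3072}{21803}}} = \frac{77362}{\left(-1\right) 19902 \cdot \frac{21803}{3072}} = \frac{77362}{\left(-1\right) \frac{72320551}{512}} = \frac{77362}{- \frac{72320551}{512}} = 77362 \left(- \frac{512}{72320551}\right) = - \frac{39609344}{72320551}$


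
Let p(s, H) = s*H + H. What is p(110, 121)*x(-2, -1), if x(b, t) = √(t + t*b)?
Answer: 13431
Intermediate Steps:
p(s, H) = H + H*s (p(s, H) = H*s + H = H + H*s)
x(b, t) = √(t + b*t)
p(110, 121)*x(-2, -1) = (121*(1 + 110))*√(-(1 - 2)) = (121*111)*√(-1*(-1)) = 13431*√1 = 13431*1 = 13431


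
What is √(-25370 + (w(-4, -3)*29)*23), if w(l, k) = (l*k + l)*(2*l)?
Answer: 3*I*√7562 ≈ 260.88*I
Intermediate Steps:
w(l, k) = 2*l*(l + k*l) (w(l, k) = (k*l + l)*(2*l) = (l + k*l)*(2*l) = 2*l*(l + k*l))
√(-25370 + (w(-4, -3)*29)*23) = √(-25370 + ((2*(-4)²*(1 - 3))*29)*23) = √(-25370 + ((2*16*(-2))*29)*23) = √(-25370 - 64*29*23) = √(-25370 - 1856*23) = √(-25370 - 42688) = √(-68058) = 3*I*√7562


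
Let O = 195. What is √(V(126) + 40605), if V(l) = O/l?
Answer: 5*√2865198/42 ≈ 201.51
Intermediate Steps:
V(l) = 195/l
√(V(126) + 40605) = √(195/126 + 40605) = √(195*(1/126) + 40605) = √(65/42 + 40605) = √(1705475/42) = 5*√2865198/42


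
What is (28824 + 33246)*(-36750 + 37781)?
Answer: 63994170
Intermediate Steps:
(28824 + 33246)*(-36750 + 37781) = 62070*1031 = 63994170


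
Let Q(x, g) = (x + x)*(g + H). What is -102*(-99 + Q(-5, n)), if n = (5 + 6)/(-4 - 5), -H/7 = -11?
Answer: 262174/3 ≈ 87391.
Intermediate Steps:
H = 77 (H = -7*(-11) = 77)
n = -11/9 (n = 11/(-9) = 11*(-1/9) = -11/9 ≈ -1.2222)
Q(x, g) = 2*x*(77 + g) (Q(x, g) = (x + x)*(g + 77) = (2*x)*(77 + g) = 2*x*(77 + g))
-102*(-99 + Q(-5, n)) = -102*(-99 + 2*(-5)*(77 - 11/9)) = -102*(-99 + 2*(-5)*(682/9)) = -102*(-99 - 6820/9) = -102*(-7711/9) = 262174/3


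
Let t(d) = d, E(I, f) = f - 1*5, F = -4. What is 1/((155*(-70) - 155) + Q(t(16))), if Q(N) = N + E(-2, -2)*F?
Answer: -1/10961 ≈ -9.1233e-5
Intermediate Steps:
E(I, f) = -5 + f (E(I, f) = f - 5 = -5 + f)
Q(N) = 28 + N (Q(N) = N + (-5 - 2)*(-4) = N - 7*(-4) = N + 28 = 28 + N)
1/((155*(-70) - 155) + Q(t(16))) = 1/((155*(-70) - 155) + (28 + 16)) = 1/((-10850 - 155) + 44) = 1/(-11005 + 44) = 1/(-10961) = -1/10961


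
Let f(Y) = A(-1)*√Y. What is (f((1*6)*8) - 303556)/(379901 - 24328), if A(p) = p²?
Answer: -303556/355573 + 4*√3/355573 ≈ -0.85369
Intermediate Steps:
f(Y) = √Y (f(Y) = (-1)²*√Y = 1*√Y = √Y)
(f((1*6)*8) - 303556)/(379901 - 24328) = (√((1*6)*8) - 303556)/(379901 - 24328) = (√(6*8) - 303556)/355573 = (√48 - 303556)*(1/355573) = (4*√3 - 303556)*(1/355573) = (-303556 + 4*√3)*(1/355573) = -303556/355573 + 4*√3/355573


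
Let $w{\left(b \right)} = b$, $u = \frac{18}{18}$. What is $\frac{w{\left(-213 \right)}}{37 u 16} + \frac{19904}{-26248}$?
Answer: $- \frac{2171749}{1942352} \approx -1.1181$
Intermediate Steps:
$u = 1$ ($u = 18 \cdot \frac{1}{18} = 1$)
$\frac{w{\left(-213 \right)}}{37 u 16} + \frac{19904}{-26248} = - \frac{213}{37 \cdot 1 \cdot 16} + \frac{19904}{-26248} = - \frac{213}{37 \cdot 16} + 19904 \left(- \frac{1}{26248}\right) = - \frac{213}{592} - \frac{2488}{3281} = - \frac{2171749}{1942352}$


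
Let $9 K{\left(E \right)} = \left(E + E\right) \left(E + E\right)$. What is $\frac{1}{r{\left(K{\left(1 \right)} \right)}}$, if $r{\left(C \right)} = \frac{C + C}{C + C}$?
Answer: $1$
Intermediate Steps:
$K{\left(E \right)} = \frac{4 E^{2}}{9}$ ($K{\left(E \right)} = \frac{\left(E + E\right) \left(E + E\right)}{9} = \frac{2 E 2 E}{9} = \frac{4 E^{2}}{9}$)
$r{\left(C \right)} = 1$ ($r{\left(C \right)} = \frac{2 C}{2 C} = 2 C \frac{1}{2 C} = 1$)
$\frac{1}{r{\left(K{\left(1 \right)} \right)}} = 1^{-1} = 1$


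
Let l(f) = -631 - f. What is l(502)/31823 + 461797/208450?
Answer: 119500761/54822350 ≈ 2.1798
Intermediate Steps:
l(502)/31823 + 461797/208450 = (-631 - 1*502)/31823 + 461797/208450 = (-631 - 502)*(1/31823) + 461797*(1/208450) = -1133*1/31823 + 461797/208450 = -103/2893 + 461797/208450 = 119500761/54822350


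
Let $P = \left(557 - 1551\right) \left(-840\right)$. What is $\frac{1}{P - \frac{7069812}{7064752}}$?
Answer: $\frac{1766188}{1474694565027} \approx 1.1977 \cdot 10^{-6}$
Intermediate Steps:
$P = 834960$ ($P = \left(-994\right) \left(-840\right) = 834960$)
$\frac{1}{P - \frac{7069812}{7064752}} = \frac{1}{834960 - \frac{7069812}{7064752}} = \frac{1}{834960 - \frac{1767453}{1766188}} = \frac{1}{\frac{1474694565027}{1766188}} = \frac{1766188}{1474694565027}$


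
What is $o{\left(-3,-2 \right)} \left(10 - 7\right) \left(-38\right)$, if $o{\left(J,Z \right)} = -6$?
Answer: $684$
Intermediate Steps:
$o{\left(-3,-2 \right)} \left(10 - 7\right) \left(-38\right) = - 6 \left(10 - 7\right) \left(-38\right) = \left(-6\right) 3 \left(-38\right) = \left(-18\right) \left(-38\right) = 684$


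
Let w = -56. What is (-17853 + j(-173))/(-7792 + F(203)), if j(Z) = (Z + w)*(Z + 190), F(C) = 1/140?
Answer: 3044440/1090879 ≈ 2.7908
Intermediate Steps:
F(C) = 1/140
j(Z) = (-56 + Z)*(190 + Z) (j(Z) = (Z - 56)*(Z + 190) = (-56 + Z)*(190 + Z))
(-17853 + j(-173))/(-7792 + F(203)) = (-17853 + (-10640 + (-173)² + 134*(-173)))/(-7792 + 1/140) = (-17853 + (-10640 + 29929 - 23182))/(-1090879/140) = (-17853 - 3893)*(-140/1090879) = -21746*(-140/1090879) = 3044440/1090879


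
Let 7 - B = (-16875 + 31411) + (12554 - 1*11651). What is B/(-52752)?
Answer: 643/2198 ≈ 0.29254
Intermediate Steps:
B = -15432 (B = 7 - ((-16875 + 31411) + (12554 - 1*11651)) = 7 - (14536 + (12554 - 11651)) = 7 - (14536 + 903) = 7 - 1*15439 = 7 - 15439 = -15432)
B/(-52752) = -15432/(-52752) = -15432*(-1/52752) = 643/2198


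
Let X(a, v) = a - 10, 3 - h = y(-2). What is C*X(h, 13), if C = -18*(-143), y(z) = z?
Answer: -12870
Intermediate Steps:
h = 5 (h = 3 - 1*(-2) = 3 + 2 = 5)
X(a, v) = -10 + a
C = 2574
C*X(h, 13) = 2574*(-10 + 5) = 2574*(-5) = -12870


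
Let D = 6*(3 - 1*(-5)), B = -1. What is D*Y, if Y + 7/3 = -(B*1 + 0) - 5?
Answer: -304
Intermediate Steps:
D = 48 (D = 6*(3 + 5) = 6*8 = 48)
Y = -19/3 (Y = -7/3 + (-(-1*1 + 0) - 5) = -7/3 + (-(-1 + 0) - 5) = -7/3 + (-1*(-1) - 5) = -7/3 + (1 - 5) = -7/3 - 4 = -19/3 ≈ -6.3333)
D*Y = 48*(-19/3) = -304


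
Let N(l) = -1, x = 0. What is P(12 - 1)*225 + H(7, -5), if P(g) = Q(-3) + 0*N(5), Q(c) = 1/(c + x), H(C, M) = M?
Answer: -80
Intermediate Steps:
Q(c) = 1/c (Q(c) = 1/(c + 0) = 1/c)
P(g) = -1/3 (P(g) = 1/(-3) + 0*(-1) = -1/3 + 0 = -1/3)
P(12 - 1)*225 + H(7, -5) = -1/3*225 - 5 = -75 - 5 = -80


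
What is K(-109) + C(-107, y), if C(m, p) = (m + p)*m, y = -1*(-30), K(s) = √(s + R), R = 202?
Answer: 8239 + √93 ≈ 8248.6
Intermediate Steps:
K(s) = √(202 + s) (K(s) = √(s + 202) = √(202 + s))
y = 30
C(m, p) = m*(m + p)
K(-109) + C(-107, y) = √(202 - 109) - 107*(-107 + 30) = √93 - 107*(-77) = √93 + 8239 = 8239 + √93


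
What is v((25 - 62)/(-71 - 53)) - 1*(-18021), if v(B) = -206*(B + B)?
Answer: 554840/31 ≈ 17898.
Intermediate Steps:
v(B) = -412*B
v((25 - 62)/(-71 - 53)) - 1*(-18021) = -412*(25 - 62)/(-71 - 53) - 1*(-18021) = -(-15244)/(-124) + 18021 = -(-15244)*(-1)/124 + 18021 = -412*37/124 + 18021 = -3811/31 + 18021 = 554840/31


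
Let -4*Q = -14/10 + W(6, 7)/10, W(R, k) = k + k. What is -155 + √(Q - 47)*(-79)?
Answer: -155 - 79*I*√47 ≈ -155.0 - 541.6*I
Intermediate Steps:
W(R, k) = 2*k
Q = 0 (Q = -(-14/10 + (2*7)/10)/4 = -(-14*⅒ + 14*(⅒))/4 = -(-7/5 + 7/5)/4 = -¼*0 = 0)
-155 + √(Q - 47)*(-79) = -155 + √(0 - 47)*(-79) = -155 + √(-47)*(-79) = -155 + (I*√47)*(-79) = -155 - 79*I*√47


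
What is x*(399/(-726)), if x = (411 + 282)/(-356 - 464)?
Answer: 8379/18040 ≈ 0.46447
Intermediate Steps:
x = -693/820 (x = 693/(-820) = 693*(-1/820) = -693/820 ≈ -0.84512)
x*(399/(-726)) = -276507/(820*(-726)) = -276507*(-1)/(820*726) = -693/820*(-133/242) = 8379/18040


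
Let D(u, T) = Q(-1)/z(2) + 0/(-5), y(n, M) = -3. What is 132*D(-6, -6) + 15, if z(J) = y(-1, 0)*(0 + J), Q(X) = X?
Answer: 37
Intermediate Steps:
z(J) = -3*J (z(J) = -3*(0 + J) = -3*J)
D(u, T) = ⅙ (D(u, T) = -1/((-3*2)) + 0/(-5) = -1/(-6) + 0*(-⅕) = -1*(-⅙) + 0 = ⅙ + 0 = ⅙)
132*D(-6, -6) + 15 = 132*(⅙) + 15 = 22 + 15 = 37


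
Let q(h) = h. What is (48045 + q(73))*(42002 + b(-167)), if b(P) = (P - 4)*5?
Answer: 1979911346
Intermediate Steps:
b(P) = -20 + 5*P (b(P) = (-4 + P)*5 = -20 + 5*P)
(48045 + q(73))*(42002 + b(-167)) = (48045 + 73)*(42002 + (-20 + 5*(-167))) = 48118*(42002 + (-20 - 835)) = 48118*(42002 - 855) = 48118*41147 = 1979911346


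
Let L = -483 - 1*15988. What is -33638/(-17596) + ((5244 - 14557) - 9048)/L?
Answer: 62652261/20701694 ≈ 3.0264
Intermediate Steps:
L = -16471 (L = -483 - 15988 = -16471)
-33638/(-17596) + ((5244 - 14557) - 9048)/L = -33638/(-17596) + ((5244 - 14557) - 9048)/(-16471) = -33638*(-1/17596) + (-9313 - 9048)*(-1/16471) = 16819/8798 - 18361*(-1/16471) = 16819/8798 + 2623/2353 = 62652261/20701694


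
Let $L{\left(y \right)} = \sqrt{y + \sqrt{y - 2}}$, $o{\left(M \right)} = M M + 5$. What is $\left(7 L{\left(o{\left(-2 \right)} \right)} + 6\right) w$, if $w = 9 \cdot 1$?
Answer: $54 + 63 \sqrt{9 + \sqrt{7}} \approx 268.99$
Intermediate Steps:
$o{\left(M \right)} = 5 + M^{2}$ ($o{\left(M \right)} = M^{2} + 5 = 5 + M^{2}$)
$w = 9$
$L{\left(y \right)} = \sqrt{y + \sqrt{-2 + y}}$
$\left(7 L{\left(o{\left(-2 \right)} \right)} + 6\right) w = \left(7 \sqrt{\left(5 + \left(-2\right)^{2}\right) + \sqrt{-2 + \left(5 + \left(-2\right)^{2}\right)}} + 6\right) 9 = \left(7 \sqrt{\left(5 + 4\right) + \sqrt{-2 + \left(5 + 4\right)}} + 6\right) 9 = \left(7 \sqrt{9 + \sqrt{-2 + 9}} + 6\right) 9 = \left(7 \sqrt{9 + \sqrt{7}} + 6\right) 9 = \left(6 + 7 \sqrt{9 + \sqrt{7}}\right) 9 = 54 + 63 \sqrt{9 + \sqrt{7}}$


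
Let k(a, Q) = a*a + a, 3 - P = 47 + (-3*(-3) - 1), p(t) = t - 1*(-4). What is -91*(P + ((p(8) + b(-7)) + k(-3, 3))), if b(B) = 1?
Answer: 3003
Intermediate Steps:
p(t) = 4 + t (p(t) = t + 4 = 4 + t)
P = -52 (P = 3 - (47 + (-3*(-3) - 1)) = 3 - (47 + (9 - 1)) = 3 - (47 + 8) = 3 - 1*55 = 3 - 55 = -52)
k(a, Q) = a + a**2 (k(a, Q) = a**2 + a = a + a**2)
-91*(P + ((p(8) + b(-7)) + k(-3, 3))) = -91*(-52 + (((4 + 8) + 1) - 3*(1 - 3))) = -91*(-52 + ((12 + 1) - 3*(-2))) = -91*(-52 + (13 + 6)) = -91*(-52 + 19) = -91*(-33) = 3003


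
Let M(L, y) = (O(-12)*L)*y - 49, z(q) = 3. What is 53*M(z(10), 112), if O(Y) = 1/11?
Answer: -10759/11 ≈ -978.09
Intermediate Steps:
O(Y) = 1/11
M(L, y) = -49 + L*y/11 (M(L, y) = (L/11)*y - 49 = L*y/11 - 49 = -49 + L*y/11)
53*M(z(10), 112) = 53*(-49 + (1/11)*3*112) = 53*(-49 + 336/11) = 53*(-203/11) = -10759/11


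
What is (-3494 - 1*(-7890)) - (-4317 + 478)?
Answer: 8235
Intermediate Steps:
(-3494 - 1*(-7890)) - (-4317 + 478) = (-3494 + 7890) - 1*(-3839) = 4396 + 3839 = 8235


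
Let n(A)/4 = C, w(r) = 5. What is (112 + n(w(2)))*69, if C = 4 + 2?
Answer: 9384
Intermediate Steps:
C = 6
n(A) = 24 (n(A) = 4*6 = 24)
(112 + n(w(2)))*69 = (112 + 24)*69 = 136*69 = 9384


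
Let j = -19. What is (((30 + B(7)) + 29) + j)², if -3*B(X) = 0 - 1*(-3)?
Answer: 1521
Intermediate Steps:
B(X) = -1 (B(X) = -(0 - 1*(-3))/3 = -(0 + 3)/3 = -⅓*3 = -1)
(((30 + B(7)) + 29) + j)² = (((30 - 1) + 29) - 19)² = ((29 + 29) - 19)² = (58 - 19)² = 39² = 1521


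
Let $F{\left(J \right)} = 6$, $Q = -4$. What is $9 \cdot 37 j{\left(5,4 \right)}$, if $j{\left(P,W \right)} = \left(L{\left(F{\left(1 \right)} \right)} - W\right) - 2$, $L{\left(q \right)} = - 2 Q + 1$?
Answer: $999$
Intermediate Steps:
$L{\left(q \right)} = 9$ ($L{\left(q \right)} = \left(-2\right) \left(-4\right) + 1 = 8 + 1 = 9$)
$j{\left(P,W \right)} = 7 - W$ ($j{\left(P,W \right)} = \left(9 - W\right) - 2 = 7 - W$)
$9 \cdot 37 j{\left(5,4 \right)} = 9 \cdot 37 \left(7 - 4\right) = 333 \left(7 - 4\right) = 333 \cdot 3 = 999$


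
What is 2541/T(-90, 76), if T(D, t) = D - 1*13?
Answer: -2541/103 ≈ -24.670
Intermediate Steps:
T(D, t) = -13 + D (T(D, t) = D - 13 = -13 + D)
2541/T(-90, 76) = 2541/(-13 - 90) = 2541/(-103) = 2541*(-1/103) = -2541/103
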